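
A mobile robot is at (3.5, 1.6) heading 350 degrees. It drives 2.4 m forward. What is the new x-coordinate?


x_new = x0 + d*cos(theta)
= 3.5 + 2.4*cos(350)
= 3.5 + 2.3635
= 5.8635


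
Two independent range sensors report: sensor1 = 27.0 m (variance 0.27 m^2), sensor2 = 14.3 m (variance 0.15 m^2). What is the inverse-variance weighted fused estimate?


w1 = (1/var1) / (1/var1 + 1/var2)
   = 3.7037 / (3.7037 + 6.6667) = 0.3571
w2 = 1 - w1 = 0.6429
fused = w1*s1 + w2*s2 = 9.6429 + 9.1929
= 18.8357 m


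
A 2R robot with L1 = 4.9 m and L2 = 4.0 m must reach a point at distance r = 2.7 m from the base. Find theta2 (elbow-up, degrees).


cos(theta2) = (r^2 - L1^2 - L2^2) / (2*L1*L2)
cos(theta2) = (7.29 - 24.01 - 16.0) / 39.2
cos(theta2) = -0.834694
theta2 = 146.584 degrees


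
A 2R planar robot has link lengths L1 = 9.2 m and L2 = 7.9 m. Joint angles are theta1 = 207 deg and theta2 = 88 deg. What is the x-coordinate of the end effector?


Convert angles to radians: theta1 = 3.6128, theta2 = 1.5359
x = L1*cos(theta1) + L2*cos(theta1+theta2)
x = -8.1973 + 3.3387
x = -4.8586


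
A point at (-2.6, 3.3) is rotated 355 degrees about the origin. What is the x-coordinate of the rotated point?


x' = x*cos(theta) - y*sin(theta)
cos(355 deg) = 0.9962, sin(355 deg) = -0.0872
x' = -2.6 * 0.9962 - 3.3 * -0.0872
= -2.5901 - -0.2876
= -2.3025


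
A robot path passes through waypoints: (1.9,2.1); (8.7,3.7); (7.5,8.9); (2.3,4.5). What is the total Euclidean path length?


Segment lengths:
  seg1 = sqrt((6.8)^2 + (1.6)^2) = 6.9857
  seg2 = sqrt((-1.2)^2 + (5.2)^2) = 5.3367
  seg3 = sqrt((-5.2)^2 + (-4.4)^2) = 6.8118
Total = 19.1341


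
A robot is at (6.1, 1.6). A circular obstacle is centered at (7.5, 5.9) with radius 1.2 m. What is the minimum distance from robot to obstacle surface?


center_dist = sqrt((6.1-7.5)^2 + (1.6-5.9)^2)
= sqrt(1.96 + 18.49)
= 4.5222
min_dist = center_dist - radius = 4.5222 - 1.2 = 3.3222 m


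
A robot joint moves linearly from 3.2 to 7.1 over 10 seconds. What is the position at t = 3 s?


s = t/T = 3/10 = 0.3
p(t) = p0 + (pf-p0)*s
= 3.2 + (7.1 - 3.2) * 0.3
= 4.37


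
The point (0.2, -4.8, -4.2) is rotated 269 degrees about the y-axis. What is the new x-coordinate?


Rotation about y-axis: x' = x*cos(theta) + z*sin(theta)
= 0.2 * -0.0175 + -4.2 * -0.9998
= 4.1959


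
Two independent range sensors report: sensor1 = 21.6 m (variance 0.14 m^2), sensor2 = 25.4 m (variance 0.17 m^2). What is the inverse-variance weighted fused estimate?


w1 = (1/var1) / (1/var1 + 1/var2)
   = 7.1429 / (7.1429 + 5.8824) = 0.5484
w2 = 1 - w1 = 0.4516
fused = w1*s1 + w2*s2 = 11.8452 + 11.471
= 23.3161 m


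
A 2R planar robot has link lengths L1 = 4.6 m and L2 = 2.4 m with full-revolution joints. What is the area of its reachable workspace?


r_max = L1 + L2 = 7.0 m
r_min = |L1 - L2| = 2.2 m
Area = pi*(r_max^2 - r_min^2)
= pi*(49.0 - 4.84)
= pi * 44.16
= 138.7327 m^2


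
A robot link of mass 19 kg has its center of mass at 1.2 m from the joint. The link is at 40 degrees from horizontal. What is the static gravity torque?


tau = m*g*L*cos(angle)
= 19 * 9.81 * 1.2 * cos(40 deg)
= 19 * 9.81 * 1.2 * 0.766
= 171.3396 Nm


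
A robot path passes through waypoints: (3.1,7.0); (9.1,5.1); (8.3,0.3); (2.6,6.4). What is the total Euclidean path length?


Segment lengths:
  seg1 = sqrt((6.0)^2 + (-1.9)^2) = 6.2936
  seg2 = sqrt((-0.8)^2 + (-4.8)^2) = 4.8662
  seg3 = sqrt((-5.7)^2 + (6.1)^2) = 8.3487
Total = 19.5085


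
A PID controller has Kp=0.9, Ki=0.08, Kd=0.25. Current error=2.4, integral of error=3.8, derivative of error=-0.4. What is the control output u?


u = Kp*e + Ki*int(e) + Kd*de/dt
= 0.9*2.4 + 0.08*3.8 + 0.25*(-0.4)
= 2.16 + 0.304 + -0.1
= 2.364


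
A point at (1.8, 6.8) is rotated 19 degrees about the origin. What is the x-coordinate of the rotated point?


x' = x*cos(theta) - y*sin(theta)
cos(19 deg) = 0.9455, sin(19 deg) = 0.3256
x' = 1.8 * 0.9455 - 6.8 * 0.3256
= 1.7019 - 2.2139
= -0.5119


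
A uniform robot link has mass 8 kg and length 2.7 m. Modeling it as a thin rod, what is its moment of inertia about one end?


I = (1/3) * m * L^2
= (1/3) * 8 * 2.7^2
= 0.333333 * 8 * 7.29
= 19.44 kg*m^2


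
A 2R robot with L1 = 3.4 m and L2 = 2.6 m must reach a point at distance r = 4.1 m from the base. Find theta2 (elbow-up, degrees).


cos(theta2) = (r^2 - L1^2 - L2^2) / (2*L1*L2)
cos(theta2) = (16.81 - 11.56 - 6.76) / 17.68
cos(theta2) = -0.085407
theta2 = 94.8994 degrees


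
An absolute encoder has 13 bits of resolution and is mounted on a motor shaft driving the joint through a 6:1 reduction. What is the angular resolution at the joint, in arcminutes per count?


counts = 2^13 = 8192
effective counts at joint = 8192 * 6 = 49152
resolution = 360*60 / 49152
= 0.4395 arcmin/count


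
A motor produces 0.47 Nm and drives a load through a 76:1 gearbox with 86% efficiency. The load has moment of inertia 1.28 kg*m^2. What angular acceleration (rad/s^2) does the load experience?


tau_out = tau_motor * N * eta
= 0.47 * 76 * 0.86 = 30.7192 Nm
alpha = tau_out / I = 30.7192 / 1.28
= 23.9994 rad/s^2


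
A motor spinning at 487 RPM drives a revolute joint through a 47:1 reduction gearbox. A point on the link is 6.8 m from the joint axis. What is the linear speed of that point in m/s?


omega_motor = 487 * 2*pi/60 = 50.9985 rad/s
omega_joint = omega_motor / 47 = 1.0851 rad/s
v = omega_joint * r = 1.0851 * 6.8
= 7.3785 m/s


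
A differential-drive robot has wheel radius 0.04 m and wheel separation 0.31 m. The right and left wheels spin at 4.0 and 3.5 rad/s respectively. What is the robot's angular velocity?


vR = r*wR = 0.04*4.0 = 0.16 m/s
vL = r*wL = 0.04*3.5 = 0.14 m/s
v = (vR+vL)/2 = 0.15 m/s
omega = (vR-vL)/L = 0.0645 rad/s
angular velocity = 0.0645 rad/s


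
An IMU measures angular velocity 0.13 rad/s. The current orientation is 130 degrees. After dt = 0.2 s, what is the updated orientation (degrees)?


delta_theta = w * dt = 0.13 * 0.2 = 0.026 rad
= 1.4897 deg
theta_new = 130 + 1.4897 = 131.4897 deg


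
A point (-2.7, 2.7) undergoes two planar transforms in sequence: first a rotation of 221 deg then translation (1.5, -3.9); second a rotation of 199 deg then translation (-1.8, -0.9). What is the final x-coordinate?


After transform 1:
x1 = cos(221)*-2.7 - sin(221)*2.7 + 1.5 = 5.3091
y1 = sin(221)*-2.7 + cos(221)*2.7 + -3.9 = -4.1664
After transform 2:
x2 = cos(199)*5.3091 - sin(199)*-4.1664 + -1.8
= -8.1763


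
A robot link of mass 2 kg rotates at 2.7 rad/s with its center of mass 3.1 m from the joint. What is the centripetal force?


F = m * omega^2 * r
= 2 * 2.7^2 * 3.1
= 2 * 7.29 * 3.1
= 45.198 N


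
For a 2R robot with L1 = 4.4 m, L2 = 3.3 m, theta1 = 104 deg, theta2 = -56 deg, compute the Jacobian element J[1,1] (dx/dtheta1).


J[1,1] = -L1*sin(t1) - L2*sin(t1+t2)
= -4.4*sin(104) - 3.3*sin(48)
= -6.7217


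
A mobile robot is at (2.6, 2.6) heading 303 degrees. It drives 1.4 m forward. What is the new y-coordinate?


y_new = y0 + d*sin(theta)
= 2.6 + 1.4*sin(303)
= 2.6 + -1.1741
= 1.4259


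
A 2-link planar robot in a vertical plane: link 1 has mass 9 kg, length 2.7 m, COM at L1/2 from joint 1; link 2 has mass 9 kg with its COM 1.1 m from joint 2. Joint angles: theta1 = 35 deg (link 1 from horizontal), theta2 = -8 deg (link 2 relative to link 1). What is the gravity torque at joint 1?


Horizontal distance from joint 1 to link-1 COM:
  x_c1 = (L1/2)*cos(t1) = 1.35 * 0.8192 = 1.1059 m
Horizontal distance from joint 1 to link-2 COM:
  x_c2 = L1*cos(t1) + Lc2*cos(t1+t2)
       = 2.7*0.8192 + 1.1*0.891 = 3.1918 m
tau1 = m1*g*x_c1 + m2*g*x_c2
     = 9*9.81*1.1059 + 9*9.81*3.1918
     = 97.636 + 281.8056
     = 379.4415 Nm


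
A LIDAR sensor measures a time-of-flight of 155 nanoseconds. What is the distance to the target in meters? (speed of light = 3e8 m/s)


tof = 155 ns = 1.55e-07 s
dist = c * tof / 2
= 3e8 * 1.55e-07 / 2
= 23.25 m


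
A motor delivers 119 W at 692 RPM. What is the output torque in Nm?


omega = 692 * 2*pi/60 = 72.4661 rad/s
tau = P / omega = 119 / 72.4661
= 1.6421 Nm


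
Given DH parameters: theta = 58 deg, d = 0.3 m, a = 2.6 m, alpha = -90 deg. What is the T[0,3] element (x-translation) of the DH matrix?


T[0,3] = a * cos(theta)
= 2.6 * cos(58 deg)
= 2.6 * 0.5299
= 1.3778


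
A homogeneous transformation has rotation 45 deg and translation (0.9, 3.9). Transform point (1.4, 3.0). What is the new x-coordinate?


x' = cos(theta)*px - sin(theta)*py + tx
= 0.7071*1.4 - 0.7071*3.0 + 0.9
= -0.2314


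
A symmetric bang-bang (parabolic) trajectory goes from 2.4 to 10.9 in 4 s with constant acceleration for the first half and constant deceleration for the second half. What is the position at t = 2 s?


Symmetric rest-to-rest: each phase covers (pf-p0)/2 in time T/2. 0.5*a*(T/2)^2 = (pf-p0)/2 => a = 4*(pf-p0)/T^2
a = 4*(10.9-2.4)/4^2 = 2.125
t = 2 is in the acceleration phase (t <= T/2).
p = p0 + 0.5*a*t^2 = 2.4 + 0.5*2.125*2^2
= 6.65


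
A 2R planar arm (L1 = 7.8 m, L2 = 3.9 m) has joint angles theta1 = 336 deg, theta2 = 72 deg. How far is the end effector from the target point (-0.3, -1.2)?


End effector via forward kinematics:
x = L1*cos(t1) + L2*cos(t1+t2) = 9.7353
y = L1*sin(t1) + L2*sin(t1+t2) = -0.2743
Distance to target:
d = sqrt((-0.3 - 9.7353)^2 + (-1.2 - -0.2743)^2)
= sqrt(100.7065 + 0.857)
= 10.0779 m


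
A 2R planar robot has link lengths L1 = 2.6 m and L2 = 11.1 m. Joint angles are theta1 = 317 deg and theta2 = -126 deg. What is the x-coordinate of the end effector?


Convert angles to radians: theta1 = 5.5327, theta2 = -2.1991
x = L1*cos(theta1) + L2*cos(theta1+theta2)
x = 1.9015 + -10.8961
x = -8.9945


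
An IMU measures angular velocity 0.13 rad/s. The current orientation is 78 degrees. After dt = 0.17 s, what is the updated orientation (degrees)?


delta_theta = w * dt = 0.13 * 0.17 = 0.0221 rad
= 1.2662 deg
theta_new = 78 + 1.2662 = 79.2662 deg


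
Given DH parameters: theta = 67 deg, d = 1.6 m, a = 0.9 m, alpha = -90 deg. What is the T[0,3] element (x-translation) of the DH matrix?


T[0,3] = a * cos(theta)
= 0.9 * cos(67 deg)
= 0.9 * 0.3907
= 0.3517


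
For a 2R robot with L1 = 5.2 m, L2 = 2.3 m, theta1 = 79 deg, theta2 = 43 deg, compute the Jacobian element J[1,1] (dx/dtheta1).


J[1,1] = -L1*sin(t1) - L2*sin(t1+t2)
= -5.2*sin(79) - 2.3*sin(122)
= -7.055


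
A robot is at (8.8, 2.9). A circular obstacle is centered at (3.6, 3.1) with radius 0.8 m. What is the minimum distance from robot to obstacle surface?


center_dist = sqrt((8.8-3.6)^2 + (2.9-3.1)^2)
= sqrt(27.04 + 0.04)
= 5.2038
min_dist = center_dist - radius = 5.2038 - 0.8 = 4.4038 m


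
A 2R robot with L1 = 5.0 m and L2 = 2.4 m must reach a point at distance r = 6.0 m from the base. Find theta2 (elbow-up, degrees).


cos(theta2) = (r^2 - L1^2 - L2^2) / (2*L1*L2)
cos(theta2) = (36.0 - 25.0 - 5.76) / 24.0
cos(theta2) = 0.218333
theta2 = 77.3888 degrees


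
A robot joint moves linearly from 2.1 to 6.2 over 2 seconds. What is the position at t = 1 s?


s = t/T = 1/2 = 0.5
p(t) = p0 + (pf-p0)*s
= 2.1 + (6.2 - 2.1) * 0.5
= 4.15


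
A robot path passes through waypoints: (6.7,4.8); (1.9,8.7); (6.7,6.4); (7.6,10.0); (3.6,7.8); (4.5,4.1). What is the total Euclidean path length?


Segment lengths:
  seg1 = sqrt((-4.8)^2 + (3.9)^2) = 6.1847
  seg2 = sqrt((4.8)^2 + (-2.3)^2) = 5.3226
  seg3 = sqrt((0.9)^2 + (3.6)^2) = 3.7108
  seg4 = sqrt((-4.0)^2 + (-2.2)^2) = 4.5651
  seg5 = sqrt((0.9)^2 + (-3.7)^2) = 3.8079
Total = 23.591


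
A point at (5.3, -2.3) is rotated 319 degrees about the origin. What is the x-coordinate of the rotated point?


x' = x*cos(theta) - y*sin(theta)
cos(319 deg) = 0.7547, sin(319 deg) = -0.6561
x' = 5.3 * 0.7547 - -2.3 * -0.6561
= 4.0 - 1.5089
= 2.491


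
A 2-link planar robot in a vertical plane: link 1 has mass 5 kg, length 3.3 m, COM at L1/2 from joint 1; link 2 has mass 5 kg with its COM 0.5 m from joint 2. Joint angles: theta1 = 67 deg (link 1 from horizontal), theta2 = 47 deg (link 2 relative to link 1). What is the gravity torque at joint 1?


Horizontal distance from joint 1 to link-1 COM:
  x_c1 = (L1/2)*cos(t1) = 1.65 * 0.3907 = 0.6447 m
Horizontal distance from joint 1 to link-2 COM:
  x_c2 = L1*cos(t1) + Lc2*cos(t1+t2)
       = 3.3*0.3907 + 0.5*-0.4067 = 1.086 m
tau1 = m1*g*x_c1 + m2*g*x_c2
     = 5*9.81*0.6447 + 5*9.81*1.086
     = 31.6228 + 53.2705
     = 84.8933 Nm


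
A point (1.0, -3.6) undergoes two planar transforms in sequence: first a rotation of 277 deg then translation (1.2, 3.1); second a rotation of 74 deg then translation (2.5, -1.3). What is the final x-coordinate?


After transform 1:
x1 = cos(277)*1.0 - sin(277)*-3.6 + 1.2 = -2.2513
y1 = sin(277)*1.0 + cos(277)*-3.6 + 3.1 = 1.6687
After transform 2:
x2 = cos(74)*-2.2513 - sin(74)*1.6687 + 2.5
= 0.2754


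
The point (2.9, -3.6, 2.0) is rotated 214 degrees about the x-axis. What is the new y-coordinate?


Rotation about x-axis: y' = y*cos(theta) - z*sin(theta)
= -3.6 * -0.829 - 2.0 * -0.5592
= 4.1029


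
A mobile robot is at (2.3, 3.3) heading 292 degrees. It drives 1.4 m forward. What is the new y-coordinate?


y_new = y0 + d*sin(theta)
= 3.3 + 1.4*sin(292)
= 3.3 + -1.2981
= 2.0019


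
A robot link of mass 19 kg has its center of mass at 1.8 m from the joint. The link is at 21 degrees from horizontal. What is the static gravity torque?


tau = m*g*L*cos(angle)
= 19 * 9.81 * 1.8 * cos(21 deg)
= 19 * 9.81 * 1.8 * 0.9336
= 313.2181 Nm


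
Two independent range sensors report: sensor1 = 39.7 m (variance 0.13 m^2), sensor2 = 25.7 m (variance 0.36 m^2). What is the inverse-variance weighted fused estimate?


w1 = (1/var1) / (1/var1 + 1/var2)
   = 7.6923 / (7.6923 + 2.7778) = 0.7347
w2 = 1 - w1 = 0.2653
fused = w1*s1 + w2*s2 = 29.1673 + 6.8184
= 35.9857 m


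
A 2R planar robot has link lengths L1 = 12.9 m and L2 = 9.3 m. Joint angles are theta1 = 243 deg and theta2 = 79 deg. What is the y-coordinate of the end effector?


Convert angles to radians: theta1 = 4.2412, theta2 = 1.3788
y = L1*sin(theta1) + L2*sin(theta1+theta2)
y = -11.494 + -5.7257
y = -17.2196


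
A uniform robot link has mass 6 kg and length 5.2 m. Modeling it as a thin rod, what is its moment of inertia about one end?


I = (1/3) * m * L^2
= (1/3) * 6 * 5.2^2
= 0.333333 * 6 * 27.04
= 54.08 kg*m^2


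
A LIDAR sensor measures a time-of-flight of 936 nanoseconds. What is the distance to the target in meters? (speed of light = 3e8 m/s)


tof = 936 ns = 9.36e-07 s
dist = c * tof / 2
= 3e8 * 9.36e-07 / 2
= 140.4 m


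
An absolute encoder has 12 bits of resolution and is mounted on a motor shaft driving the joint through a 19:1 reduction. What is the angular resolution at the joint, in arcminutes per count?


counts = 2^12 = 4096
effective counts at joint = 4096 * 19 = 77824
resolution = 360*60 / 77824
= 0.2775 arcmin/count


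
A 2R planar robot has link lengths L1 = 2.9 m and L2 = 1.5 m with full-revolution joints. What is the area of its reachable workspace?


r_max = L1 + L2 = 4.4 m
r_min = |L1 - L2| = 1.4 m
Area = pi*(r_max^2 - r_min^2)
= pi*(19.36 - 1.96)
= pi * 17.4
= 54.6637 m^2


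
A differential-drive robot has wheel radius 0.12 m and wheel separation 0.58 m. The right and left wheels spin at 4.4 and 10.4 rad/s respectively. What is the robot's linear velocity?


vR = r*wR = 0.12*4.4 = 0.528 m/s
vL = r*wL = 0.12*10.4 = 1.248 m/s
v = (vR+vL)/2 = 0.888 m/s
omega = (vR-vL)/L = -1.2414 rad/s
linear velocity = 0.888 m/s


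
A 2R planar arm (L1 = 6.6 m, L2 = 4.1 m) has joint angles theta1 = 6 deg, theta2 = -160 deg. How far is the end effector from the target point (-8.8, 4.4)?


End effector via forward kinematics:
x = L1*cos(t1) + L2*cos(t1+t2) = 2.8788
y = L1*sin(t1) + L2*sin(t1+t2) = -1.1074
Distance to target:
d = sqrt((-8.8 - 2.8788)^2 + (4.4 - -1.1074)^2)
= sqrt(136.3941 + 30.3318)
= 12.9122 m


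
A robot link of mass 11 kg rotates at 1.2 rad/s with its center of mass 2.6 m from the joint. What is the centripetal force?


F = m * omega^2 * r
= 11 * 1.2^2 * 2.6
= 11 * 1.44 * 2.6
= 41.184 N


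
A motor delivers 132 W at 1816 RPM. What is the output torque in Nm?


omega = 1816 * 2*pi/60 = 190.1711 rad/s
tau = P / omega = 132 / 190.1711
= 0.6941 Nm


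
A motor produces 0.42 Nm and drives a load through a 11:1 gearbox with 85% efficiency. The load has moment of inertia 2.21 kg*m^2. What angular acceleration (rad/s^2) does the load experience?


tau_out = tau_motor * N * eta
= 0.42 * 11 * 0.85 = 3.927 Nm
alpha = tau_out / I = 3.927 / 2.21
= 1.7769 rad/s^2


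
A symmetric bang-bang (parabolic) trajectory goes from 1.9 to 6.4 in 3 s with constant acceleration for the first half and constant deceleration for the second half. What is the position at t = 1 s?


Symmetric rest-to-rest: each phase covers (pf-p0)/2 in time T/2. 0.5*a*(T/2)^2 = (pf-p0)/2 => a = 4*(pf-p0)/T^2
a = 4*(6.4-1.9)/3^2 = 2.0
t = 1 is in the acceleration phase (t <= T/2).
p = p0 + 0.5*a*t^2 = 1.9 + 0.5*2.0*1^2
= 2.9


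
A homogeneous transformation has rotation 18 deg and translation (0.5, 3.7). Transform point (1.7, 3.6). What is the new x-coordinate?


x' = cos(theta)*px - sin(theta)*py + tx
= 0.9511*1.7 - 0.309*3.6 + 0.5
= 1.0043


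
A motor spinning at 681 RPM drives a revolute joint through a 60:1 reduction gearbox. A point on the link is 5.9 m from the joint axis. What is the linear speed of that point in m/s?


omega_motor = 681 * 2*pi/60 = 71.3142 rad/s
omega_joint = omega_motor / 60 = 1.1886 rad/s
v = omega_joint * r = 1.1886 * 5.9
= 7.0126 m/s


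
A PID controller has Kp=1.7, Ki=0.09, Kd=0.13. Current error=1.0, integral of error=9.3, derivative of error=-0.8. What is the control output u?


u = Kp*e + Ki*int(e) + Kd*de/dt
= 1.7*1.0 + 0.09*9.3 + 0.13*(-0.8)
= 1.7 + 0.837 + -0.104
= 2.433


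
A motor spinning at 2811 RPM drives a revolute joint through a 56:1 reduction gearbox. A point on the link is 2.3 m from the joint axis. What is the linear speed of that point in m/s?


omega_motor = 2811 * 2*pi/60 = 294.3672 rad/s
omega_joint = omega_motor / 56 = 5.2566 rad/s
v = omega_joint * r = 5.2566 * 2.3
= 12.0901 m/s


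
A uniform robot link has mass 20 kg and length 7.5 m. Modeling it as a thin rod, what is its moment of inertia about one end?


I = (1/3) * m * L^2
= (1/3) * 20 * 7.5^2
= 0.333333 * 20 * 56.25
= 375.0 kg*m^2


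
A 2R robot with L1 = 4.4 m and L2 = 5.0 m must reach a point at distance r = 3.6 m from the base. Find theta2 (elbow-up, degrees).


cos(theta2) = (r^2 - L1^2 - L2^2) / (2*L1*L2)
cos(theta2) = (12.96 - 19.36 - 25.0) / 44.0
cos(theta2) = -0.713636
theta2 = 135.5316 degrees


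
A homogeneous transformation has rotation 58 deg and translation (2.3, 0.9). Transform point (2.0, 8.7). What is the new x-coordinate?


x' = cos(theta)*px - sin(theta)*py + tx
= 0.5299*2.0 - 0.848*8.7 + 2.3
= -4.0182


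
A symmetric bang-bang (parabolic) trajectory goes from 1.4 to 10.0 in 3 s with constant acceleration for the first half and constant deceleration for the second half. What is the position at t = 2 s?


Symmetric rest-to-rest: each phase covers (pf-p0)/2 in time T/2. 0.5*a*(T/2)^2 = (pf-p0)/2 => a = 4*(pf-p0)/T^2
a = 4*(10.0-1.4)/3^2 = 3.8222
t = 2 is in the deceleration phase (t > T/2).
p = pf - 0.5*a*(T-t)^2 = 10.0 - 0.5*3.8222*1^2
= 8.0889


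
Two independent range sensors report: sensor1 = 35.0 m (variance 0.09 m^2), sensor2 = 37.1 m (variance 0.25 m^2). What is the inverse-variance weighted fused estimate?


w1 = (1/var1) / (1/var1 + 1/var2)
   = 11.1111 / (11.1111 + 4.0) = 0.7353
w2 = 1 - w1 = 0.2647
fused = w1*s1 + w2*s2 = 25.7353 + 9.8206
= 35.5559 m


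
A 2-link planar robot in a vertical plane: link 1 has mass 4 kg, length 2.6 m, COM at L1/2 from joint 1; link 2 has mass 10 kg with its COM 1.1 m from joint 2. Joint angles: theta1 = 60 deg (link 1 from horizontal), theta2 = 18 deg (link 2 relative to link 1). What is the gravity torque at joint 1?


Horizontal distance from joint 1 to link-1 COM:
  x_c1 = (L1/2)*cos(t1) = 1.3 * 0.5 = 0.65 m
Horizontal distance from joint 1 to link-2 COM:
  x_c2 = L1*cos(t1) + Lc2*cos(t1+t2)
       = 2.6*0.5 + 1.1*0.2079 = 1.5287 m
tau1 = m1*g*x_c1 + m2*g*x_c2
     = 4*9.81*0.65 + 10*9.81*1.5287
     = 25.506 + 149.9658
     = 175.4718 Nm


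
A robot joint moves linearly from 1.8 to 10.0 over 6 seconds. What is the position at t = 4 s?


s = t/T = 4/6 = 0.6667
p(t) = p0 + (pf-p0)*s
= 1.8 + (10.0 - 1.8) * 0.6667
= 7.2667


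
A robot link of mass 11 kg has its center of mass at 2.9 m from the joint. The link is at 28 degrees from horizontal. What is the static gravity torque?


tau = m*g*L*cos(angle)
= 11 * 9.81 * 2.9 * cos(28 deg)
= 11 * 9.81 * 2.9 * 0.8829
= 276.3087 Nm


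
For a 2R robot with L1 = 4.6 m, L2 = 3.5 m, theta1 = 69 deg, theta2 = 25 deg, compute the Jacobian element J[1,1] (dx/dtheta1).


J[1,1] = -L1*sin(t1) - L2*sin(t1+t2)
= -4.6*sin(69) - 3.5*sin(94)
= -7.7859


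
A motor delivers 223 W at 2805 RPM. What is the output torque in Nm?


omega = 2805 * 2*pi/60 = 293.7389 rad/s
tau = P / omega = 223 / 293.7389
= 0.7592 Nm


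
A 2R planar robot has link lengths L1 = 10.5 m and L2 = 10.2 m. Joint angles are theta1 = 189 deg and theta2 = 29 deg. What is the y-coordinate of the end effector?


Convert angles to radians: theta1 = 3.2987, theta2 = 0.5061
y = L1*sin(theta1) + L2*sin(theta1+theta2)
y = -1.6426 + -6.2797
y = -7.9223


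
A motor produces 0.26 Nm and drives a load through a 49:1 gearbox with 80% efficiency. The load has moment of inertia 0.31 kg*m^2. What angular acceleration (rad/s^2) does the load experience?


tau_out = tau_motor * N * eta
= 0.26 * 49 * 0.8 = 10.192 Nm
alpha = tau_out / I = 10.192 / 0.31
= 32.8774 rad/s^2


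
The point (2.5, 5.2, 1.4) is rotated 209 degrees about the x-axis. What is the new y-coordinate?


Rotation about x-axis: y' = y*cos(theta) - z*sin(theta)
= 5.2 * -0.8746 - 1.4 * -0.4848
= -3.8693


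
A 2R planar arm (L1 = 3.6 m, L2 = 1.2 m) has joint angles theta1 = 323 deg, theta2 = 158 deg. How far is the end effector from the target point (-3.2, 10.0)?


End effector via forward kinematics:
x = L1*cos(t1) + L2*cos(t1+t2) = 2.257
y = L1*sin(t1) + L2*sin(t1+t2) = -1.1379
Distance to target:
d = sqrt((-3.2 - 2.257)^2 + (10.0 - -1.1379)^2)
= sqrt(29.7793 + 124.0536)
= 12.4029 m


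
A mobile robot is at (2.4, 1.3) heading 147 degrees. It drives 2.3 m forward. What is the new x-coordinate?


x_new = x0 + d*cos(theta)
= 2.4 + 2.3*cos(147)
= 2.4 + -1.9289
= 0.4711


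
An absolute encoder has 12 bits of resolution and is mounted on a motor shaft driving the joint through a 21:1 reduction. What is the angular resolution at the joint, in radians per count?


counts = 2^12 = 4096
effective counts at joint = 4096 * 21 = 86016
resolution = 2*pi / 86016
= 7.3047e-05 rad/count


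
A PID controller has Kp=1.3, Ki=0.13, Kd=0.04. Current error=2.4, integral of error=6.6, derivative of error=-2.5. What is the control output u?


u = Kp*e + Ki*int(e) + Kd*de/dt
= 1.3*2.4 + 0.13*6.6 + 0.04*(-2.5)
= 3.12 + 0.858 + -0.1
= 3.878


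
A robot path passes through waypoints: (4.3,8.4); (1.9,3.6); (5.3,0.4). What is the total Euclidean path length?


Segment lengths:
  seg1 = sqrt((-2.4)^2 + (-4.8)^2) = 5.3666
  seg2 = sqrt((3.4)^2 + (-3.2)^2) = 4.669
Total = 10.0356


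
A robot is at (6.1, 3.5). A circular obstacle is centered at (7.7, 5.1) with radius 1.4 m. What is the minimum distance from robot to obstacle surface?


center_dist = sqrt((6.1-7.7)^2 + (3.5-5.1)^2)
= sqrt(2.56 + 2.56)
= 2.2627
min_dist = center_dist - radius = 2.2627 - 1.4 = 0.8627 m


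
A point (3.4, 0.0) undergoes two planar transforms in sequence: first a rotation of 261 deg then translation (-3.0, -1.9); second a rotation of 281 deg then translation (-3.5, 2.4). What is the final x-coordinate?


After transform 1:
x1 = cos(261)*3.4 - sin(261)*0.0 + -3.0 = -3.5319
y1 = sin(261)*3.4 + cos(261)*0.0 + -1.9 = -5.2581
After transform 2:
x2 = cos(281)*-3.5319 - sin(281)*-5.2581 + -3.5
= -9.3354


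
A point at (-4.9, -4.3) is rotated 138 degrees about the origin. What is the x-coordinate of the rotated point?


x' = x*cos(theta) - y*sin(theta)
cos(138 deg) = -0.7431, sin(138 deg) = 0.6691
x' = -4.9 * -0.7431 - -4.3 * 0.6691
= 3.6414 - -2.8773
= 6.5187


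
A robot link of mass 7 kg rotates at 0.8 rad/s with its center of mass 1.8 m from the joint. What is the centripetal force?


F = m * omega^2 * r
= 7 * 0.8^2 * 1.8
= 7 * 0.64 * 1.8
= 8.064 N


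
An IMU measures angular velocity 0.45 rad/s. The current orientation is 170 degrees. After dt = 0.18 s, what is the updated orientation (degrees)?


delta_theta = w * dt = 0.45 * 0.18 = 0.081 rad
= 4.641 deg
theta_new = 170 + 4.641 = 174.641 deg


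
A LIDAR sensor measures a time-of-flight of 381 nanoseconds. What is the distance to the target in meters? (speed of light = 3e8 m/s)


tof = 381 ns = 3.81e-07 s
dist = c * tof / 2
= 3e8 * 3.81e-07 / 2
= 57.15 m


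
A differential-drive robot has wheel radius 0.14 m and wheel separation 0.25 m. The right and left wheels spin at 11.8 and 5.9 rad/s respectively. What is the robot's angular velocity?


vR = r*wR = 0.14*11.8 = 1.652 m/s
vL = r*wL = 0.14*5.9 = 0.826 m/s
v = (vR+vL)/2 = 1.239 m/s
omega = (vR-vL)/L = 3.304 rad/s
angular velocity = 3.304 rad/s


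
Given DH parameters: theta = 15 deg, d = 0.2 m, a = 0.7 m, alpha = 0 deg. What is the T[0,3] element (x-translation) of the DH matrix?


T[0,3] = a * cos(theta)
= 0.7 * cos(15 deg)
= 0.7 * 0.9659
= 0.6761


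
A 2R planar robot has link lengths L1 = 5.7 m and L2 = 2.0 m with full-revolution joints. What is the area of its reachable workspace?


r_max = L1 + L2 = 7.7 m
r_min = |L1 - L2| = 3.7 m
Area = pi*(r_max^2 - r_min^2)
= pi*(59.29 - 13.69)
= pi * 45.6
= 143.2566 m^2


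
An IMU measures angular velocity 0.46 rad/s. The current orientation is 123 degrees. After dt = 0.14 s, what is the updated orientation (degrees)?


delta_theta = w * dt = 0.46 * 0.14 = 0.0644 rad
= 3.6898 deg
theta_new = 123 + 3.6898 = 126.6898 deg


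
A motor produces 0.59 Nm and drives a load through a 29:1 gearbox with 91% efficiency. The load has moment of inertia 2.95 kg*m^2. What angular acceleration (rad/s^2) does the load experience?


tau_out = tau_motor * N * eta
= 0.59 * 29 * 0.91 = 15.5701 Nm
alpha = tau_out / I = 15.5701 / 2.95
= 5.278 rad/s^2


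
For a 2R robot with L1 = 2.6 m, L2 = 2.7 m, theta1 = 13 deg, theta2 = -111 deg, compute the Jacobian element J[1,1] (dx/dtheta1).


J[1,1] = -L1*sin(t1) - L2*sin(t1+t2)
= -2.6*sin(13) - 2.7*sin(-98)
= 2.0889


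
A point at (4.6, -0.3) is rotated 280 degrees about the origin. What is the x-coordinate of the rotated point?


x' = x*cos(theta) - y*sin(theta)
cos(280 deg) = 0.1736, sin(280 deg) = -0.9848
x' = 4.6 * 0.1736 - -0.3 * -0.9848
= 0.7988 - 0.2954
= 0.5033


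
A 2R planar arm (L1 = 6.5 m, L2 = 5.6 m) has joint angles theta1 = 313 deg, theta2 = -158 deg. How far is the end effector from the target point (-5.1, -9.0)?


End effector via forward kinematics:
x = L1*cos(t1) + L2*cos(t1+t2) = -0.6423
y = L1*sin(t1) + L2*sin(t1+t2) = -2.3871
Distance to target:
d = sqrt((-5.1 - -0.6423)^2 + (-9.0 - -2.3871)^2)
= sqrt(19.8708 + 43.73)
= 7.975 m


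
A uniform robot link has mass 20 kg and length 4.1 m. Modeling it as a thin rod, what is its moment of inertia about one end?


I = (1/3) * m * L^2
= (1/3) * 20 * 4.1^2
= 0.333333 * 20 * 16.81
= 112.0667 kg*m^2


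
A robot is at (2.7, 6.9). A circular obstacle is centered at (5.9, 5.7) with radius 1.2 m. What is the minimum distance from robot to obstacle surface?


center_dist = sqrt((2.7-5.9)^2 + (6.9-5.7)^2)
= sqrt(10.24 + 1.44)
= 3.4176
min_dist = center_dist - radius = 3.4176 - 1.2 = 2.2176 m


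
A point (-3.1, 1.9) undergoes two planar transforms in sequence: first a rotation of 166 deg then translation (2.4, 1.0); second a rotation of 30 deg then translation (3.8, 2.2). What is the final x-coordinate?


After transform 1:
x1 = cos(166)*-3.1 - sin(166)*1.9 + 2.4 = 4.9483
y1 = sin(166)*-3.1 + cos(166)*1.9 + 1.0 = -1.5935
After transform 2:
x2 = cos(30)*4.9483 - sin(30)*-1.5935 + 3.8
= 8.8821


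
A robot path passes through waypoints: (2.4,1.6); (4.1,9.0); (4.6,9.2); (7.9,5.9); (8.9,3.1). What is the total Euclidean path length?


Segment lengths:
  seg1 = sqrt((1.7)^2 + (7.4)^2) = 7.5928
  seg2 = sqrt((0.5)^2 + (0.2)^2) = 0.5385
  seg3 = sqrt((3.3)^2 + (-3.3)^2) = 4.6669
  seg4 = sqrt((1.0)^2 + (-2.8)^2) = 2.9732
Total = 15.7714


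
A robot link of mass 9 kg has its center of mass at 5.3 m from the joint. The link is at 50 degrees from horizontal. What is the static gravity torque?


tau = m*g*L*cos(angle)
= 9 * 9.81 * 5.3 * cos(50 deg)
= 9 * 9.81 * 5.3 * 0.6428
= 300.7841 Nm


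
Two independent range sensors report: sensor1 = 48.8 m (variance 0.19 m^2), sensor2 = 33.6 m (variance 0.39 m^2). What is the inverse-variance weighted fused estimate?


w1 = (1/var1) / (1/var1 + 1/var2)
   = 5.2632 / (5.2632 + 2.5641) = 0.6724
w2 = 1 - w1 = 0.3276
fused = w1*s1 + w2*s2 = 32.8138 + 11.0069
= 43.8207 m


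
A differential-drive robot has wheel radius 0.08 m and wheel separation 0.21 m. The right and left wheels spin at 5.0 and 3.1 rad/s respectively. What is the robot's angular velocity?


vR = r*wR = 0.08*5.0 = 0.4 m/s
vL = r*wL = 0.08*3.1 = 0.248 m/s
v = (vR+vL)/2 = 0.324 m/s
omega = (vR-vL)/L = 0.7238 rad/s
angular velocity = 0.7238 rad/s


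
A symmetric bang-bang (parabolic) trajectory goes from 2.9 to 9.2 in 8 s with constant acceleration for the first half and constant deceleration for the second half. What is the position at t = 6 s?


Symmetric rest-to-rest: each phase covers (pf-p0)/2 in time T/2. 0.5*a*(T/2)^2 = (pf-p0)/2 => a = 4*(pf-p0)/T^2
a = 4*(9.2-2.9)/8^2 = 0.3937
t = 6 is in the deceleration phase (t > T/2).
p = pf - 0.5*a*(T-t)^2 = 9.2 - 0.5*0.3937*2^2
= 8.4125


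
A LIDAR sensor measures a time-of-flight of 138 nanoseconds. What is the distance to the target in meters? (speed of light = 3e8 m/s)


tof = 138 ns = 1.38e-07 s
dist = c * tof / 2
= 3e8 * 1.38e-07 / 2
= 20.7 m


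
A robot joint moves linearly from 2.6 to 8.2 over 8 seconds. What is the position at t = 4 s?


s = t/T = 4/8 = 0.5
p(t) = p0 + (pf-p0)*s
= 2.6 + (8.2 - 2.6) * 0.5
= 5.4


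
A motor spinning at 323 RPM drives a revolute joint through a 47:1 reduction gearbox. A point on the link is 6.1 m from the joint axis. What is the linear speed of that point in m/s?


omega_motor = 323 * 2*pi/60 = 33.8245 rad/s
omega_joint = omega_motor / 47 = 0.7197 rad/s
v = omega_joint * r = 0.7197 * 6.1
= 4.39 m/s


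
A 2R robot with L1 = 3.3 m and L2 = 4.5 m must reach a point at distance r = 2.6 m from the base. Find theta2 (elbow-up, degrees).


cos(theta2) = (r^2 - L1^2 - L2^2) / (2*L1*L2)
cos(theta2) = (6.76 - 10.89 - 20.25) / 29.7
cos(theta2) = -0.820875
theta2 = 145.1725 degrees


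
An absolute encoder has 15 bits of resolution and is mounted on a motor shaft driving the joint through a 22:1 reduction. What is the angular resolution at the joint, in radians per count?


counts = 2^15 = 32768
effective counts at joint = 32768 * 22 = 720896
resolution = 2*pi / 720896
= 8.7158e-06 rad/count


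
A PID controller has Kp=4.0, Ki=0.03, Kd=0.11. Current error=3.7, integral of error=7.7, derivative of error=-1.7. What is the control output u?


u = Kp*e + Ki*int(e) + Kd*de/dt
= 4.0*3.7 + 0.03*7.7 + 0.11*(-1.7)
= 14.8 + 0.231 + -0.187
= 14.844


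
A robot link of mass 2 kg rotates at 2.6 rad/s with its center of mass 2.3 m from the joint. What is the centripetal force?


F = m * omega^2 * r
= 2 * 2.6^2 * 2.3
= 2 * 6.76 * 2.3
= 31.096 N


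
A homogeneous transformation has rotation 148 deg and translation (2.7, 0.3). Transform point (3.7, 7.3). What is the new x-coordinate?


x' = cos(theta)*px - sin(theta)*py + tx
= -0.848*3.7 - 0.5299*7.3 + 2.7
= -4.3062


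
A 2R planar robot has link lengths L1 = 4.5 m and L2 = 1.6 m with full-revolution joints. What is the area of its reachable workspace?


r_max = L1 + L2 = 6.1 m
r_min = |L1 - L2| = 2.9 m
Area = pi*(r_max^2 - r_min^2)
= pi*(37.21 - 8.41)
= pi * 28.8
= 90.4779 m^2


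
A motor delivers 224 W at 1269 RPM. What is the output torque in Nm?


omega = 1269 * 2*pi/60 = 132.8894 rad/s
tau = P / omega = 224 / 132.8894
= 1.6856 Nm


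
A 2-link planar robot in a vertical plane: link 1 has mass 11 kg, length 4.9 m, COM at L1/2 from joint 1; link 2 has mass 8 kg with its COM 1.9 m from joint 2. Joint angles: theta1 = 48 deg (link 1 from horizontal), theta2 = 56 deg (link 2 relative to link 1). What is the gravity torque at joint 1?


Horizontal distance from joint 1 to link-1 COM:
  x_c1 = (L1/2)*cos(t1) = 2.45 * 0.6691 = 1.6394 m
Horizontal distance from joint 1 to link-2 COM:
  x_c2 = L1*cos(t1) + Lc2*cos(t1+t2)
       = 4.9*0.6691 + 1.9*-0.2419 = 2.8191 m
tau1 = m1*g*x_c1 + m2*g*x_c2
     = 11*9.81*1.6394 + 8*9.81*2.8191
     = 176.9044 + 221.2421
     = 398.1465 Nm


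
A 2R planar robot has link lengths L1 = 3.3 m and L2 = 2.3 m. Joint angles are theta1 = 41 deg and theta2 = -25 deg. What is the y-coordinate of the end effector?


Convert angles to radians: theta1 = 0.7156, theta2 = -0.4363
y = L1*sin(theta1) + L2*sin(theta1+theta2)
y = 2.165 + 0.634
y = 2.799


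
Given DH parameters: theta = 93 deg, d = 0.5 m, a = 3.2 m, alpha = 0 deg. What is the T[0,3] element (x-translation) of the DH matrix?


T[0,3] = a * cos(theta)
= 3.2 * cos(93 deg)
= 3.2 * -0.0523
= -0.1675


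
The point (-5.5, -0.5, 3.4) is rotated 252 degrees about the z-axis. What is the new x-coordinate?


Rotation about z-axis: x' = x*cos(theta) - y*sin(theta)
= -5.5 * -0.309 - -0.5 * -0.9511
= 1.2241


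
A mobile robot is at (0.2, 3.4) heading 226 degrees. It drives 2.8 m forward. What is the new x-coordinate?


x_new = x0 + d*cos(theta)
= 0.2 + 2.8*cos(226)
= 0.2 + -1.945
= -1.745


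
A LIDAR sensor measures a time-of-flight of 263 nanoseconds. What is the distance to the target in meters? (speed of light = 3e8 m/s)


tof = 263 ns = 2.63e-07 s
dist = c * tof / 2
= 3e8 * 2.63e-07 / 2
= 39.45 m


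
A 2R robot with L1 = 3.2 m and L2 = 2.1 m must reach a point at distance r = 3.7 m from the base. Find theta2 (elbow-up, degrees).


cos(theta2) = (r^2 - L1^2 - L2^2) / (2*L1*L2)
cos(theta2) = (13.69 - 10.24 - 4.41) / 13.44
cos(theta2) = -0.071429
theta2 = 94.096 degrees


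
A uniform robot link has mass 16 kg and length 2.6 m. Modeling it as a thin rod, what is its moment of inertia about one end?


I = (1/3) * m * L^2
= (1/3) * 16 * 2.6^2
= 0.333333 * 16 * 6.76
= 36.0533 kg*m^2


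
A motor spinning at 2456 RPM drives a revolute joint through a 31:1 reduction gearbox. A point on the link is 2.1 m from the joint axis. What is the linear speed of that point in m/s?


omega_motor = 2456 * 2*pi/60 = 257.1917 rad/s
omega_joint = omega_motor / 31 = 8.2965 rad/s
v = omega_joint * r = 8.2965 * 2.1
= 17.4227 m/s


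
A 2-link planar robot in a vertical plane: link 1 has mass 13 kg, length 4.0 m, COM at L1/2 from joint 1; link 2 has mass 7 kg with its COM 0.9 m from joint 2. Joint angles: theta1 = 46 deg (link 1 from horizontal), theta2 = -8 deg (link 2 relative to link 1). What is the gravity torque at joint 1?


Horizontal distance from joint 1 to link-1 COM:
  x_c1 = (L1/2)*cos(t1) = 2.0 * 0.6947 = 1.3893 m
Horizontal distance from joint 1 to link-2 COM:
  x_c2 = L1*cos(t1) + Lc2*cos(t1+t2)
       = 4.0*0.6947 + 0.9*0.788 = 3.4878 m
tau1 = m1*g*x_c1 + m2*g*x_c2
     = 13*9.81*1.3893 + 7*9.81*3.4878
     = 177.1796 + 239.5102
     = 416.6898 Nm


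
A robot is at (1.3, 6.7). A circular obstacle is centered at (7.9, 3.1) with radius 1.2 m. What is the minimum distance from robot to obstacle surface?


center_dist = sqrt((1.3-7.9)^2 + (6.7-3.1)^2)
= sqrt(43.56 + 12.96)
= 7.518
min_dist = center_dist - radius = 7.518 - 1.2 = 6.318 m


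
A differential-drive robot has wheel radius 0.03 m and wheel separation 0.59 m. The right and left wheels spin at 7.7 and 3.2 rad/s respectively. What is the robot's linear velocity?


vR = r*wR = 0.03*7.7 = 0.231 m/s
vL = r*wL = 0.03*3.2 = 0.096 m/s
v = (vR+vL)/2 = 0.1635 m/s
omega = (vR-vL)/L = 0.2288 rad/s
linear velocity = 0.1635 m/s


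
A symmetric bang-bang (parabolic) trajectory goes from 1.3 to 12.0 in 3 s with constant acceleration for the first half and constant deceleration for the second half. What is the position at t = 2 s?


Symmetric rest-to-rest: each phase covers (pf-p0)/2 in time T/2. 0.5*a*(T/2)^2 = (pf-p0)/2 => a = 4*(pf-p0)/T^2
a = 4*(12.0-1.3)/3^2 = 4.7556
t = 2 is in the deceleration phase (t > T/2).
p = pf - 0.5*a*(T-t)^2 = 12.0 - 0.5*4.7556*1^2
= 9.6222


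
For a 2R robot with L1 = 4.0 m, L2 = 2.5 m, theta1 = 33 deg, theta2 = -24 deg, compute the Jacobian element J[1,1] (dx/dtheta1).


J[1,1] = -L1*sin(t1) - L2*sin(t1+t2)
= -4.0*sin(33) - 2.5*sin(9)
= -2.5696


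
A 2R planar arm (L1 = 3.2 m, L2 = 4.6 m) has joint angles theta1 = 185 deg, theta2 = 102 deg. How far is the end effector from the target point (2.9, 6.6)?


End effector via forward kinematics:
x = L1*cos(t1) + L2*cos(t1+t2) = -1.8429
y = L1*sin(t1) + L2*sin(t1+t2) = -4.6779
Distance to target:
d = sqrt((2.9 - -1.8429)^2 + (6.6 - -4.6779)^2)
= sqrt(22.4952 + 127.191)
= 12.2346 m


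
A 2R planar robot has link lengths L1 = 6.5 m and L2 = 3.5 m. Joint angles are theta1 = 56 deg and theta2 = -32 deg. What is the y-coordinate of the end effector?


Convert angles to radians: theta1 = 0.9774, theta2 = -0.5585
y = L1*sin(theta1) + L2*sin(theta1+theta2)
y = 5.3887 + 1.4236
y = 6.8123


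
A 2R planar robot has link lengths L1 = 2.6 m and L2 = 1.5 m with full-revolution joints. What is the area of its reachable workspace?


r_max = L1 + L2 = 4.1 m
r_min = |L1 - L2| = 1.1 m
Area = pi*(r_max^2 - r_min^2)
= pi*(16.81 - 1.21)
= pi * 15.6
= 49.0088 m^2


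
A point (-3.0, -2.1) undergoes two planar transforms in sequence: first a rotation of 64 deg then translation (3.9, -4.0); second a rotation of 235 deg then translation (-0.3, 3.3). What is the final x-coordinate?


After transform 1:
x1 = cos(64)*-3.0 - sin(64)*-2.1 + 3.9 = 4.4724
y1 = sin(64)*-3.0 + cos(64)*-2.1 + -4.0 = -7.617
After transform 2:
x2 = cos(235)*4.4724 - sin(235)*-7.617 + -0.3
= -9.1047


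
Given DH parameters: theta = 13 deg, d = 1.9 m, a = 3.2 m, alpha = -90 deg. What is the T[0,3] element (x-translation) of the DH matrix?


T[0,3] = a * cos(theta)
= 3.2 * cos(13 deg)
= 3.2 * 0.9744
= 3.118


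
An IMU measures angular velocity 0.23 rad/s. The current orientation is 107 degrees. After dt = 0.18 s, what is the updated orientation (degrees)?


delta_theta = w * dt = 0.23 * 0.18 = 0.0414 rad
= 2.372 deg
theta_new = 107 + 2.372 = 109.372 deg


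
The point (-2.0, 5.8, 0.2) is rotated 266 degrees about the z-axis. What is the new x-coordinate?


Rotation about z-axis: x' = x*cos(theta) - y*sin(theta)
= -2.0 * -0.0698 - 5.8 * -0.9976
= 5.9254


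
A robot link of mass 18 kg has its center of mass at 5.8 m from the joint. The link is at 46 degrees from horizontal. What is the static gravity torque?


tau = m*g*L*cos(angle)
= 18 * 9.81 * 5.8 * cos(46 deg)
= 18 * 9.81 * 5.8 * 0.6947
= 711.4441 Nm


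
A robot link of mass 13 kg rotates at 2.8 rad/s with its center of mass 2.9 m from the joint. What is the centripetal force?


F = m * omega^2 * r
= 13 * 2.8^2 * 2.9
= 13 * 7.84 * 2.9
= 295.568 N


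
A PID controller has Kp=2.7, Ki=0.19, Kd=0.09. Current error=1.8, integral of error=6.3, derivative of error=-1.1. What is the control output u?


u = Kp*e + Ki*int(e) + Kd*de/dt
= 2.7*1.8 + 0.19*6.3 + 0.09*(-1.1)
= 4.86 + 1.197 + -0.099
= 5.958
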